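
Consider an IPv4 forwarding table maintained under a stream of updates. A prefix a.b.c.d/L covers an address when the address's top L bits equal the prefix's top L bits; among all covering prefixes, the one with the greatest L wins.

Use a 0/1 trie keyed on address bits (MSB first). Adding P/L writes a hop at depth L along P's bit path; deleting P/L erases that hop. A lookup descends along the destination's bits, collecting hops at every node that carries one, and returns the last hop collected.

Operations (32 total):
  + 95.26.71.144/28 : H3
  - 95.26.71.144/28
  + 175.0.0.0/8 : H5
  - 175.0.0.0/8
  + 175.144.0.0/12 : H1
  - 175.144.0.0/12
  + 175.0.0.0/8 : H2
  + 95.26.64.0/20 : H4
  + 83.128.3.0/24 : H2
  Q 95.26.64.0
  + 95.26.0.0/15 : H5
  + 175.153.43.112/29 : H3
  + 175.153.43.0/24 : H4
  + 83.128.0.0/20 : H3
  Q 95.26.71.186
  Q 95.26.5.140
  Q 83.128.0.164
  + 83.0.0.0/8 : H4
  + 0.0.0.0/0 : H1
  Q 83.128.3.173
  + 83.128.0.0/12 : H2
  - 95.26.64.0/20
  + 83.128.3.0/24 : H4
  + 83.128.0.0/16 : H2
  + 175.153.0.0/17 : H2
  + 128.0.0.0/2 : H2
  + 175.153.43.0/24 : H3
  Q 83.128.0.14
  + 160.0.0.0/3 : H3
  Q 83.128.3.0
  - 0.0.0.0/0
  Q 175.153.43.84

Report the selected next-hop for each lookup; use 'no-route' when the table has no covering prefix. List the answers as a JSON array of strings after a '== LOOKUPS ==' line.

Trace:
  + 95.26.71.144/28 (H3) depth=28
  del 95.26.71.144/28 (clear depth 28)
  + 175.0.0.0/8 (H5) depth=8
  del 175.0.0.0/8 (clear depth 8)
  + 175.144.0.0/12 (H1) depth=12
  del 175.144.0.0/12 (clear depth 12)
  + 175.0.0.0/8 (H2) depth=8
  + 95.26.64.0/20 (H4) depth=20
  + 83.128.3.0/24 (H2) depth=24
  lookup 95.26.64.0: bits 010111110001101001000 walk d0:-→d1:-→d2:-→d3:-→d4:-→d5:-→d6:-→d7:-→d8:-→d9:-→d10:-→d11:-→d12:-→d13:-→d14:-→d15:-→d16:-→d17:-→d18:-→d19:-→d20:H4→d21:- -> H4
  + 95.26.0.0/15 (H5) depth=15
  + 175.153.43.112/29 (H3) depth=29
  + 175.153.43.0/24 (H4) depth=24
  + 83.128.0.0/20 (H3) depth=20
  lookup 95.26.71.186: bits 01011111000110100100011110 walk d0:-→d1:-→d2:-→d3:-→d4:-→d5:-→d6:-→d7:-→d8:-→d9:-→d10:-→d11:-→d12:-→d13:-→d14:-→d15:H5→d16:-→d17:-→d18:-→d19:-→d20:H4→d21:-→d22:-→d23:-→d24:-→d25:-→d26:- -> H4
  lookup 95.26.5.140: bits 01011111000110100 walk d0:-→d1:-→d2:-→d3:-→d4:-→d5:-→d6:-→d7:-→d8:-→d9:-→d10:-→d11:-→d12:-→d13:-→d14:-→d15:H5→d16:-→d17:- -> H5
  lookup 83.128.0.164: bits 0101001110000000000000 walk d0:-→d1:-→d2:-→d3:-→d4:-→d5:-→d6:-→d7:-→d8:-→d9:-→d10:-→d11:-→d12:-→d13:-→d14:-→d15:-→d16:-→d17:-→d18:-→d19:-→d20:H3→d21:-→d22:- -> H3
  + 83.0.0.0/8 (H4) depth=8
  + 0.0.0.0/0 (H1) depth=0
  lookup 83.128.3.173: bits 010100111000000000000011 walk d0:H1→d1:-→d2:-→d3:-→d4:-→d5:-→d6:-→d7:-→d8:H4→d9:-→d10:-→d11:-→d12:-→d13:-→d14:-→d15:-→d16:-→d17:-→d18:-→d19:-→d20:H3→d21:-→d22:-→d23:-→d24:H2 -> H2
  + 83.128.0.0/12 (H2) depth=12
  del 95.26.64.0/20 (clear depth 20)
  + 83.128.3.0/24 (H4) depth=24
  + 83.128.0.0/16 (H2) depth=16
  + 175.153.0.0/17 (H2) depth=17
  + 128.0.0.0/2 (H2) depth=2
  + 175.153.43.0/24 (H3) depth=24
  lookup 83.128.0.14: bits 0101001110000000000000 walk d0:H1→d1:-→d2:-→d3:-→d4:-→d5:-→d6:-→d7:-→d8:H4→d9:-→d10:-→d11:-→d12:H2→d13:-→d14:-→d15:-→d16:H2→d17:-→d18:-→d19:-→d20:H3→d21:-→d22:- -> H3
  + 160.0.0.0/3 (H3) depth=3
  lookup 83.128.3.0: bits 010100111000000000000011 walk d0:H1→d1:-→d2:-→d3:-→d4:-→d5:-→d6:-→d7:-→d8:H4→d9:-→d10:-→d11:-→d12:H2→d13:-→d14:-→d15:-→d16:H2→d17:-→d18:-→d19:-→d20:H3→d21:-→d22:-→d23:-→d24:H4 -> H4
  del 0.0.0.0/0 (clear depth 0)
  lookup 175.153.43.84: bits 10101111100110010010101101 walk d0:-→d1:-→d2:H2→d3:H3→d4:-→d5:-→d6:-→d7:-→d8:H2→d9:-→d10:-→d11:-→d12:-→d13:-→d14:-→d15:-→d16:-→d17:H2→d18:-→d19:-→d20:-→d21:-→d22:-→d23:-→d24:H3→d25:-→d26:- -> H3

== LOOKUPS ==
["H4","H4","H5","H3","H2","H3","H4","H3"]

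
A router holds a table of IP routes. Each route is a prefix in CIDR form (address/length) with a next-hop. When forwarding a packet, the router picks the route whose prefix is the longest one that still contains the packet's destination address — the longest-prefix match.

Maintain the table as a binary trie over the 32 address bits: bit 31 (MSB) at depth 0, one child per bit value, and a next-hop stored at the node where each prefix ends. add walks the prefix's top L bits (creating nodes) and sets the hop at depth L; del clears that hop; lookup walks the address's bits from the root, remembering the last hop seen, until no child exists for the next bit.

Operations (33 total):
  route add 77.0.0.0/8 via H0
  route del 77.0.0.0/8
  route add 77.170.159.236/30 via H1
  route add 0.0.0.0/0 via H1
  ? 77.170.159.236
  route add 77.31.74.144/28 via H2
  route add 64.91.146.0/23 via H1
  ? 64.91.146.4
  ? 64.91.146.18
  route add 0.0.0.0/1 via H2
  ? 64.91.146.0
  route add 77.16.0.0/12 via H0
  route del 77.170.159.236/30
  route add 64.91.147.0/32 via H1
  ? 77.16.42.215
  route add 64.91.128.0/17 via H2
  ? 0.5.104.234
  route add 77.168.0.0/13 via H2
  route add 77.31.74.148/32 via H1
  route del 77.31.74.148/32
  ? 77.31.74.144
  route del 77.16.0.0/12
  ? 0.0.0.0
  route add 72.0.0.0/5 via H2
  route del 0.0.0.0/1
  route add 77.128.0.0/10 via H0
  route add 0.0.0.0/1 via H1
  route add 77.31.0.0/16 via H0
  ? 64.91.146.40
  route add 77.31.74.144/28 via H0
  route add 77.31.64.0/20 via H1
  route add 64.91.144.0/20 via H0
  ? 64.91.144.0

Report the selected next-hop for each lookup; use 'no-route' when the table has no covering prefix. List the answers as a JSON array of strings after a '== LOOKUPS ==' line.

Trace:
  + 77.0.0.0/8 (H0) depth=8
  - 77.0.0.0/8 clear@8
  + 77.170.159.236/30 (H1) depth=30
  + 0.0.0.0/0 (H1) depth=0
  lookup 77.170.159.236: bits 010011011010101010011111111011 walk d0:H1→d1:-→d2:-→d3:-→d4:-→d5:-→d6:-→d7:-→d8:-→d9:-→d10:-→d11:-→d12:-→d13:-→d14:-→d15:-→d16:-→d17:-→d18:-→d19:-→d20:-→d21:-→d22:-→d23:-→d24:-→d25:-→d26:-→d27:-→d28:-→d29:-→d30:H1 -> H1
  + 77.31.74.144/28 (H2) depth=28
  + 64.91.146.0/23 (H1) depth=23
  lookup 64.91.146.4: bits 01000000010110111001001 walk d0:H1→d1:-→d2:-→d3:-→d4:-→d5:-→d6:-→d7:-→d8:-→d9:-→d10:-→d11:-→d12:-→d13:-→d14:-→d15:-→d16:-→d17:-→d18:-→d19:-→d20:-→d21:-→d22:-→d23:H1 -> H1
  lookup 64.91.146.18: bits 01000000010110111001001 walk d0:H1→d1:-→d2:-→d3:-→d4:-→d5:-→d6:-→d7:-→d8:-→d9:-→d10:-→d11:-→d12:-→d13:-→d14:-→d15:-→d16:-→d17:-→d18:-→d19:-→d20:-→d21:-→d22:-→d23:H1 -> H1
  + 0.0.0.0/1 (H2) depth=1
  lookup 64.91.146.0: bits 01000000010110111001001 walk d0:H1→d1:H2→d2:-→d3:-→d4:-→d5:-→d6:-→d7:-→d8:-→d9:-→d10:-→d11:-→d12:-→d13:-→d14:-→d15:-→d16:-→d17:-→d18:-→d19:-→d20:-→d21:-→d22:-→d23:H1 -> H1
  + 77.16.0.0/12 (H0) depth=12
  - 77.170.159.236/30 clear@30
  + 64.91.147.0/32 (H1) depth=32
  lookup 77.16.42.215: bits 010011010001 walk d0:H1→d1:H2→d2:-→d3:-→d4:-→d5:-→d6:-→d7:-→d8:-→d9:-→d10:-→d11:-→d12:H0 -> H0
  + 64.91.128.0/17 (H2) depth=17
  lookup 0.5.104.234: bits 0 walk d0:H1→d1:H2 -> H2
  + 77.168.0.0/13 (H2) depth=13
  + 77.31.74.148/32 (H1) depth=32
  - 77.31.74.148/32 clear@32
  lookup 77.31.74.144: bits 01001101000111110100101010010 walk d0:H1→d1:H2→d2:-→d3:-→d4:-→d5:-→d6:-→d7:-→d8:-→d9:-→d10:-→d11:-→d12:H0→d13:-→d14:-→d15:-→d16:-→d17:-→d18:-→d19:-→d20:-→d21:-→d22:-→d23:-→d24:-→d25:-→d26:-→d27:-→d28:H2→d29:- -> H2
  - 77.16.0.0/12 clear@12
  lookup 0.0.0.0: bits 0 walk d0:H1→d1:H2 -> H2
  + 72.0.0.0/5 (H2) depth=5
  - 0.0.0.0/1 clear@1
  + 77.128.0.0/10 (H0) depth=10
  + 0.0.0.0/1 (H1) depth=1
  + 77.31.0.0/16 (H0) depth=16
  lookup 64.91.146.40: bits 01000000010110111001001 walk d0:H1→d1:H1→d2:-→d3:-→d4:-→d5:-→d6:-→d7:-→d8:-→d9:-→d10:-→d11:-→d12:-→d13:-→d14:-→d15:-→d16:-→d17:H2→d18:-→d19:-→d20:-→d21:-→d22:-→d23:H1 -> H1
  + 77.31.74.144/28 (H0) depth=28
  + 77.31.64.0/20 (H1) depth=20
  + 64.91.144.0/20 (H0) depth=20
  lookup 64.91.144.0: bits 0100000001011011100100 walk d0:H1→d1:H1→d2:-→d3:-→d4:-→d5:-→d6:-→d7:-→d8:-→d9:-→d10:-→d11:-→d12:-→d13:-→d14:-→d15:-→d16:-→d17:H2→d18:-→d19:-→d20:H0→d21:-→d22:- -> H0

== LOOKUPS ==
["H1","H1","H1","H1","H0","H2","H2","H2","H1","H0"]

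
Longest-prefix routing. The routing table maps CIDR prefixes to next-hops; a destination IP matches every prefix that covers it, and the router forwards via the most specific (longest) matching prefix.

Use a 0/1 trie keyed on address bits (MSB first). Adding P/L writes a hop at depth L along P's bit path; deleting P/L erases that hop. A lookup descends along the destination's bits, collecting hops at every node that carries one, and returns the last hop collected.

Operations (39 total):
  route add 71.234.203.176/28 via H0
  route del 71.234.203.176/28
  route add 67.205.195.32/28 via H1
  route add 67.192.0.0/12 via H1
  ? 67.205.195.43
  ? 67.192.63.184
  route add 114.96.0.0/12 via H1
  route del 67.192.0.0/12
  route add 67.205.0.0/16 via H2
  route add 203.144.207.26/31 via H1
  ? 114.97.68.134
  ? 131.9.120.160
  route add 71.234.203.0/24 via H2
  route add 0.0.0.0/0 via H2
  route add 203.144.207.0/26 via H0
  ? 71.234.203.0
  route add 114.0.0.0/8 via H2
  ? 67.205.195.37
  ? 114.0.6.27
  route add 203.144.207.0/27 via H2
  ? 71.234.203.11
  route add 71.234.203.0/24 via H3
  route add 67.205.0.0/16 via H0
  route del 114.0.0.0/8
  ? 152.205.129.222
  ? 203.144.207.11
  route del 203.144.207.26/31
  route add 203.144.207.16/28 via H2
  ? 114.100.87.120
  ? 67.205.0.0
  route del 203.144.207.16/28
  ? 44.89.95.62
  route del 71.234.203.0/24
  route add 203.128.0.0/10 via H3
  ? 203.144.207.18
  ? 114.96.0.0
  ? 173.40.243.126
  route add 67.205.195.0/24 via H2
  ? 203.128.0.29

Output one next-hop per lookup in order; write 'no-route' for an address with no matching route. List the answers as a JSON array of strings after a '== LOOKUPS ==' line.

Apply in order:
  + 71.234.203.176/28 (H0) depth=28
  - 71.234.203.176/28 clear@28
  + 67.205.195.32/28 (H1) depth=28
  + 67.192.0.0/12 (H1) depth=12
  ? 67.205.195.43  path d0:-→d1:-→d2:-→d3:-→d4:-→d5:-→d6:-→d7:-→d8:-→d9:-→d10:-→d11:-→d12:H1→d13:-→d14:-→d15:-→d16:-→d17:-→d18:-→d19:-→d20:-→d21:-→d22:-→d23:-→d24:-→d25:-→d26:-→d27:-→d28:H1  best=H1
  ? 67.192.63.184  path d0:-→d1:-→d2:-→d3:-→d4:-→d5:-→d6:-→d7:-→d8:-→d9:-→d10:-→d11:-→d12:H1  best=H1
  + 114.96.0.0/12 (H1) depth=12
  - 67.192.0.0/12 clear@12
  + 67.205.0.0/16 (H2) depth=16
  + 203.144.207.26/31 (H1) depth=31
  ? 114.97.68.134  path d0:-→d1:-→d2:-→d3:-→d4:-→d5:-→d6:-→d7:-→d8:-→d9:-→d10:-→d11:-→d12:H1  best=H1
  ? 131.9.120.160  path d0:-→d1:-  best=no-route
  + 71.234.203.0/24 (H2) depth=24
  + 0.0.0.0/0 (H2) depth=0
  + 203.144.207.0/26 (H0) depth=26
  ? 71.234.203.0  path d0:H2→d1:-→d2:-→d3:-→d4:-→d5:-→d6:-→d7:-→d8:-→d9:-→d10:-→d11:-→d12:-→d13:-→d14:-→d15:-→d16:-→d17:-→d18:-→d19:-→d20:-→d21:-→d22:-→d23:-→d24:H2  best=H2
  + 114.0.0.0/8 (H2) depth=8
  ? 67.205.195.37  path d0:H2→d1:-→d2:-→d3:-→d4:-→d5:-→d6:-→d7:-→d8:-→d9:-→d10:-→d11:-→d12:-→d13:-→d14:-→d15:-→d16:H2→d17:-→d18:-→d19:-→d20:-→d21:-→d22:-→d23:-→d24:-→d25:-→d26:-→d27:-→d28:H1  best=H1
  ? 114.0.6.27  path d0:H2→d1:-→d2:-→d3:-→d4:-→d5:-→d6:-→d7:-→d8:H2→d9:-  best=H2
  + 203.144.207.0/27 (H2) depth=27
  ? 71.234.203.11  path d0:H2→d1:-→d2:-→d3:-→d4:-→d5:-→d6:-→d7:-→d8:-→d9:-→d10:-→d11:-→d12:-→d13:-→d14:-→d15:-→d16:-→d17:-→d18:-→d19:-→d20:-→d21:-→d22:-→d23:-→d24:H2  best=H2
  + 71.234.203.0/24 (H3) depth=24
  + 67.205.0.0/16 (H0) depth=16
  - 114.0.0.0/8 clear@8
  ? 152.205.129.222  path d0:H2→d1:-  best=H2
  ? 203.144.207.11  path d0:H2→d1:-→d2:-→d3:-→d4:-→d5:-→d6:-→d7:-→d8:-→d9:-→d10:-→d11:-→d12:-→d13:-→d14:-→d15:-→d16:-→d17:-→d18:-→d19:-→d20:-→d21:-→d22:-→d23:-→d24:-→d25:-→d26:H0→d27:H2  best=H2
  - 203.144.207.26/31 clear@31
  + 203.144.207.16/28 (H2) depth=28
  ? 114.100.87.120  path d0:H2→d1:-→d2:-→d3:-→d4:-→d5:-→d6:-→d7:-→d8:-→d9:-→d10:-→d11:-→d12:H1  best=H1
  ? 67.205.0.0  path d0:H2→d1:-→d2:-→d3:-→d4:-→d5:-→d6:-→d7:-→d8:-→d9:-→d10:-→d11:-→d12:-→d13:-→d14:-→d15:-→d16:H0  best=H0
  - 203.144.207.16/28 clear@28
  ? 44.89.95.62  path d0:H2→d1:-  best=H2
  - 71.234.203.0/24 clear@24
  + 203.128.0.0/10 (H3) depth=10
  ? 203.144.207.18  path d0:H2→d1:-→d2:-→d3:-→d4:-→d5:-→d6:-→d7:-→d8:-→d9:-→d10:H3→d11:-→d12:-→d13:-→d14:-→d15:-→d16:-→d17:-→d18:-→d19:-→d20:-→d21:-→d22:-→d23:-→d24:-→d25:-→d26:H0→d27:H2→d28:-  best=H2
  ? 114.96.0.0  path d0:H2→d1:-→d2:-→d3:-→d4:-→d5:-→d6:-→d7:-→d8:-→d9:-→d10:-→d11:-→d12:H1  best=H1
  ? 173.40.243.126  path d0:H2→d1:-  best=H2
  + 67.205.195.0/24 (H2) depth=24
  ? 203.128.0.29  path d0:H2→d1:-→d2:-→d3:-→d4:-→d5:-→d6:-→d7:-→d8:-→d9:-→d10:H3→d11:-  best=H3

== LOOKUPS ==
["H1","H1","H1","no-route","H2","H1","H2","H2","H2","H2","H1","H0","H2","H2","H1","H2","H3"]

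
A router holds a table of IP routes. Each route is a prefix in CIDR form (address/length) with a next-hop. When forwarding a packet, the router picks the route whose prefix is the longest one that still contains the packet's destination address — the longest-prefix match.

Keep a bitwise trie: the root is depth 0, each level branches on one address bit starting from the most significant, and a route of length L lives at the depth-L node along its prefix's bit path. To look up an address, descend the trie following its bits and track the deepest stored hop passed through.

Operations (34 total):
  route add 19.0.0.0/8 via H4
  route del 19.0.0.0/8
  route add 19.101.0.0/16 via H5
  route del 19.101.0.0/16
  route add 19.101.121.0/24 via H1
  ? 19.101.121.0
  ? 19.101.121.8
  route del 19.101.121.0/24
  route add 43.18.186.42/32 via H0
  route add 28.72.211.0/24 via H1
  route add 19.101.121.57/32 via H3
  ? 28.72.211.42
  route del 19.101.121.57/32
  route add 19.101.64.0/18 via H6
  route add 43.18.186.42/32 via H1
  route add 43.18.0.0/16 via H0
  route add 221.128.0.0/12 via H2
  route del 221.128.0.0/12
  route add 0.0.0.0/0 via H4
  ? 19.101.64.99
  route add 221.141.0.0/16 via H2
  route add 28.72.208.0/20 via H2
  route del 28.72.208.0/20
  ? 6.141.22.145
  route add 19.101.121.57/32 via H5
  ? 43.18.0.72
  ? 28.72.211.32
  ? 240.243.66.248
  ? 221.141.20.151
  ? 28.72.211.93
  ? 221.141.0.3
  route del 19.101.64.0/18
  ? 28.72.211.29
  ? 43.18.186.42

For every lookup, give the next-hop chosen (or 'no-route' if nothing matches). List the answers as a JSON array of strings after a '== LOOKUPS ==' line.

Process each operation:
  + 19.0.0.0/8 (H4) depth=8
  - 19.0.0.0/8 clear@8
  + 19.101.0.0/16 (H5) depth=16
  - 19.101.0.0/16 clear@16
  + 19.101.121.0/24 (H1) depth=24
  Q 19.101.121.0: descend 000100110110010101111001 ; hops seen [H1] ; pick H1
  Q 19.101.121.8: descend 000100110110010101111001 ; hops seen [H1] ; pick H1
  - 19.101.121.0/24 clear@24
  + 43.18.186.42/32 (H0) depth=32
  + 28.72.211.0/24 (H1) depth=24
  + 19.101.121.57/32 (H3) depth=32
  Q 28.72.211.42: descend 000111000100100011010011 ; hops seen [H1] ; pick H1
  - 19.101.121.57/32 clear@32
  + 19.101.64.0/18 (H6) depth=18
  + 43.18.186.42/32 (H1) depth=32
  + 43.18.0.0/16 (H0) depth=16
  + 221.128.0.0/12 (H2) depth=12
  - 221.128.0.0/12 clear@12
  + 0.0.0.0/0 (H4) depth=0
  Q 19.101.64.99: descend 000100110110010101 ; hops seen [H4,H6] ; pick H6
  + 221.141.0.0/16 (H2) depth=16
  + 28.72.208.0/20 (H2) depth=20
  - 28.72.208.0/20 clear@20
  Q 6.141.22.145: descend 000 ; hops seen [H4] ; pick H4
  + 19.101.121.57/32 (H5) depth=32
  Q 43.18.0.72: descend 0010101100010010 ; hops seen [H4,H0] ; pick H0
  Q 28.72.211.32: descend 000111000100100011010011 ; hops seen [H4,H1] ; pick H1
  Q 240.243.66.248: descend 11 ; hops seen [H4] ; pick H4
  Q 221.141.20.151: descend 1101110110001101 ; hops seen [H4,H2] ; pick H2
  Q 28.72.211.93: descend 000111000100100011010011 ; hops seen [H4,H1] ; pick H1
  Q 221.141.0.3: descend 1101110110001101 ; hops seen [H4,H2] ; pick H2
  - 19.101.64.0/18 clear@18
  Q 28.72.211.29: descend 000111000100100011010011 ; hops seen [H4,H1] ; pick H1
  Q 43.18.186.42: descend 00101011000100101011101000101010 ; hops seen [H4,H0,H1] ; pick H1

== LOOKUPS ==
["H1","H1","H1","H6","H4","H0","H1","H4","H2","H1","H2","H1","H1"]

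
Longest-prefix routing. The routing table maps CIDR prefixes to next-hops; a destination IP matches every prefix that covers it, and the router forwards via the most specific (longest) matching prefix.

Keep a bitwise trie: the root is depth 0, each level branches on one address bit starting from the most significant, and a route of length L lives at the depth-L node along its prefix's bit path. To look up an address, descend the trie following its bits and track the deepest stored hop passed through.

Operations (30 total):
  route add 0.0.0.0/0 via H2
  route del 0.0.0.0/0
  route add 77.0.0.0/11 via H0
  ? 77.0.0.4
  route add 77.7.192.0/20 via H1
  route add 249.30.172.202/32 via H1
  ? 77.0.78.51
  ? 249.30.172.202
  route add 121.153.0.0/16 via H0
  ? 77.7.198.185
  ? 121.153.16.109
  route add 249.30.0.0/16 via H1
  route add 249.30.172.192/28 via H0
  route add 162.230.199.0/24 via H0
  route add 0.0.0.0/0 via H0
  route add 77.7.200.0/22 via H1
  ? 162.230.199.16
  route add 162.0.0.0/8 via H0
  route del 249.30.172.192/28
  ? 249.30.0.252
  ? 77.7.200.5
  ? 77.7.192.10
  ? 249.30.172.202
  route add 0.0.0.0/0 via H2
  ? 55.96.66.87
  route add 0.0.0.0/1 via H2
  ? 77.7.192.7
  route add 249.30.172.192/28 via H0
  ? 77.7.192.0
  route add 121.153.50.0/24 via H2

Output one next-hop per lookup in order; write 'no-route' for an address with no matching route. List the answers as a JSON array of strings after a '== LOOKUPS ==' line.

Apply in order:
  add 0.0.0.0/0 -> H2 at depth 0
  - 0.0.0.0/0 clear@0
  add 77.0.0.0/11 -> H0 at depth 11
  ? 77.0.0.4  path d0:-→d1:-→d2:-→d3:-→d4:-→d5:-→d6:-→d7:-→d8:-→d9:-→d10:-→d11:H0  best=H0
  add 77.7.192.0/20 -> H1 at depth 20
  add 249.30.172.202/32 -> H1 at depth 32
  ? 77.0.78.51  path d0:-→d1:-→d2:-→d3:-→d4:-→d5:-→d6:-→d7:-→d8:-→d9:-→d10:-→d11:H0→d12:-→d13:-  best=H0
  ? 249.30.172.202  path d0:-→d1:-→d2:-→d3:-→d4:-→d5:-→d6:-→d7:-→d8:-→d9:-→d10:-→d11:-→d12:-→d13:-→d14:-→d15:-→d16:-→d17:-→d18:-→d19:-→d20:-→d21:-→d22:-→d23:-→d24:-→d25:-→d26:-→d27:-→d28:-→d29:-→d30:-→d31:-→d32:H1  best=H1
  add 121.153.0.0/16 -> H0 at depth 16
  ? 77.7.198.185  path d0:-→d1:-→d2:-→d3:-→d4:-→d5:-→d6:-→d7:-→d8:-→d9:-→d10:-→d11:H0→d12:-→d13:-→d14:-→d15:-→d16:-→d17:-→d18:-→d19:-→d20:H1  best=H1
  ? 121.153.16.109  path d0:-→d1:-→d2:-→d3:-→d4:-→d5:-→d6:-→d7:-→d8:-→d9:-→d10:-→d11:-→d12:-→d13:-→d14:-→d15:-→d16:H0  best=H0
  add 249.30.0.0/16 -> H1 at depth 16
  add 249.30.172.192/28 -> H0 at depth 28
  add 162.230.199.0/24 -> H0 at depth 24
  add 0.0.0.0/0 -> H0 at depth 0
  add 77.7.200.0/22 -> H1 at depth 22
  ? 162.230.199.16  path d0:H0→d1:-→d2:-→d3:-→d4:-→d5:-→d6:-→d7:-→d8:-→d9:-→d10:-→d11:-→d12:-→d13:-→d14:-→d15:-→d16:-→d17:-→d18:-→d19:-→d20:-→d21:-→d22:-→d23:-→d24:H0  best=H0
  add 162.0.0.0/8 -> H0 at depth 8
  - 249.30.172.192/28 clear@28
  ? 249.30.0.252  path d0:H0→d1:-→d2:-→d3:-→d4:-→d5:-→d6:-→d7:-→d8:-→d9:-→d10:-→d11:-→d12:-→d13:-→d14:-→d15:-→d16:H1  best=H1
  ? 77.7.200.5  path d0:H0→d1:-→d2:-→d3:-→d4:-→d5:-→d6:-→d7:-→d8:-→d9:-→d10:-→d11:H0→d12:-→d13:-→d14:-→d15:-→d16:-→d17:-→d18:-→d19:-→d20:H1→d21:-→d22:H1  best=H1
  ? 77.7.192.10  path d0:H0→d1:-→d2:-→d3:-→d4:-→d5:-→d6:-→d7:-→d8:-→d9:-→d10:-→d11:H0→d12:-→d13:-→d14:-→d15:-→d16:-→d17:-→d18:-→d19:-→d20:H1  best=H1
  ? 249.30.172.202  path d0:H0→d1:-→d2:-→d3:-→d4:-→d5:-→d6:-→d7:-→d8:-→d9:-→d10:-→d11:-→d12:-→d13:-→d14:-→d15:-→d16:H1→d17:-→d18:-→d19:-→d20:-→d21:-→d22:-→d23:-→d24:-→d25:-→d26:-→d27:-→d28:-→d29:-→d30:-→d31:-→d32:H1  best=H1
  add 0.0.0.0/0 -> H2 at depth 0
  ? 55.96.66.87  path d0:H2→d1:-  best=H2
  add 0.0.0.0/1 -> H2 at depth 1
  ? 77.7.192.7  path d0:H2→d1:H2→d2:-→d3:-→d4:-→d5:-→d6:-→d7:-→d8:-→d9:-→d10:-→d11:H0→d12:-→d13:-→d14:-→d15:-→d16:-→d17:-→d18:-→d19:-→d20:H1  best=H1
  add 249.30.172.192/28 -> H0 at depth 28
  ? 77.7.192.0  path d0:H2→d1:H2→d2:-→d3:-→d4:-→d5:-→d6:-→d7:-→d8:-→d9:-→d10:-→d11:H0→d12:-→d13:-→d14:-→d15:-→d16:-→d17:-→d18:-→d19:-→d20:H1  best=H1
  add 121.153.50.0/24 -> H2 at depth 24

== LOOKUPS ==
["H0","H0","H1","H1","H0","H0","H1","H1","H1","H1","H2","H1","H1"]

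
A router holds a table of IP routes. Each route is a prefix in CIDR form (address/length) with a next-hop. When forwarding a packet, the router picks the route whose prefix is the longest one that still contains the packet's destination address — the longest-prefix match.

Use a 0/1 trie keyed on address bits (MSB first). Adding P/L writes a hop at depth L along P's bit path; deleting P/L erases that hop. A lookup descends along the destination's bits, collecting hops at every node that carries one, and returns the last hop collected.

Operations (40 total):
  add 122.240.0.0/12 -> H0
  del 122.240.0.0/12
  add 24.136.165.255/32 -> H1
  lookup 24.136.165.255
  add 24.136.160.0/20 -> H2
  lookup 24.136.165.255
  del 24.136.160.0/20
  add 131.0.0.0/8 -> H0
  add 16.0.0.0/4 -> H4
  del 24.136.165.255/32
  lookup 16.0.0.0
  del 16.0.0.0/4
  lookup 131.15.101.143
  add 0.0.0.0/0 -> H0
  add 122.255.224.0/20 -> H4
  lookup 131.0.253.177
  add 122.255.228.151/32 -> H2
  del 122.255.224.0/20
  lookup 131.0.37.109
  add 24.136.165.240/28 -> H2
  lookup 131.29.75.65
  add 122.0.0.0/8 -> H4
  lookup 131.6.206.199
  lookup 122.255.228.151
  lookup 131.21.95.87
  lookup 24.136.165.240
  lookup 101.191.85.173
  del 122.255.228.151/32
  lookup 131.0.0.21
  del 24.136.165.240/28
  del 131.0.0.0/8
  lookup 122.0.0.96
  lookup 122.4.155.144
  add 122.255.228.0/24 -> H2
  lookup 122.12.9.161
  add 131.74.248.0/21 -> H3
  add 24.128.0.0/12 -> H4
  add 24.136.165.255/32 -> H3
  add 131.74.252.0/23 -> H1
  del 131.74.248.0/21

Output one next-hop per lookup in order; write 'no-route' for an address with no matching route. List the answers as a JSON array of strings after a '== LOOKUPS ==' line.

Apply in order:
  + 122.240.0.0/12 (H0) depth=12
  - 122.240.0.0/12 clear@12
  + 24.136.165.255/32 (H1) depth=32
  Q 24.136.165.255: descend 00011000100010001010010111111111 ; hops seen [H1] ; pick H1
  + 24.136.160.0/20 (H2) depth=20
  Q 24.136.165.255: descend 00011000100010001010010111111111 ; hops seen [H2,H1] ; pick H1
  - 24.136.160.0/20 clear@20
  + 131.0.0.0/8 (H0) depth=8
  + 16.0.0.0/4 (H4) depth=4
  - 24.136.165.255/32 clear@32
  Q 16.0.0.0: descend 0001 ; hops seen [H4] ; pick H4
  - 16.0.0.0/4 clear@4
  Q 131.15.101.143: descend 10000011 ; hops seen [H0] ; pick H0
  + 0.0.0.0/0 (H0) depth=0
  + 122.255.224.0/20 (H4) depth=20
  Q 131.0.253.177: descend 10000011 ; hops seen [H0,H0] ; pick H0
  + 122.255.228.151/32 (H2) depth=32
  - 122.255.224.0/20 clear@20
  Q 131.0.37.109: descend 10000011 ; hops seen [H0,H0] ; pick H0
  + 24.136.165.240/28 (H2) depth=28
  Q 131.29.75.65: descend 10000011 ; hops seen [H0,H0] ; pick H0
  + 122.0.0.0/8 (H4) depth=8
  Q 131.6.206.199: descend 10000011 ; hops seen [H0,H0] ; pick H0
  Q 122.255.228.151: descend 01111010111111111110010010010111 ; hops seen [H0,H4,H2] ; pick H2
  Q 131.21.95.87: descend 10000011 ; hops seen [H0,H0] ; pick H0
  Q 24.136.165.240: descend 0001100010001000101001011111 ; hops seen [H0,H2] ; pick H2
  Q 101.191.85.173: descend 011 ; hops seen [H0] ; pick H0
  - 122.255.228.151/32 clear@32
  Q 131.0.0.21: descend 10000011 ; hops seen [H0,H0] ; pick H0
  - 24.136.165.240/28 clear@28
  - 131.0.0.0/8 clear@8
  Q 122.0.0.96: descend 01111010 ; hops seen [H0,H4] ; pick H4
  Q 122.4.155.144: descend 01111010 ; hops seen [H0,H4] ; pick H4
  + 122.255.228.0/24 (H2) depth=24
  Q 122.12.9.161: descend 01111010 ; hops seen [H0,H4] ; pick H4
  + 131.74.248.0/21 (H3) depth=21
  + 24.128.0.0/12 (H4) depth=12
  + 24.136.165.255/32 (H3) depth=32
  + 131.74.252.0/23 (H1) depth=23
  - 131.74.248.0/21 clear@21

== LOOKUPS ==
["H1","H1","H4","H0","H0","H0","H0","H0","H2","H0","H2","H0","H0","H4","H4","H4"]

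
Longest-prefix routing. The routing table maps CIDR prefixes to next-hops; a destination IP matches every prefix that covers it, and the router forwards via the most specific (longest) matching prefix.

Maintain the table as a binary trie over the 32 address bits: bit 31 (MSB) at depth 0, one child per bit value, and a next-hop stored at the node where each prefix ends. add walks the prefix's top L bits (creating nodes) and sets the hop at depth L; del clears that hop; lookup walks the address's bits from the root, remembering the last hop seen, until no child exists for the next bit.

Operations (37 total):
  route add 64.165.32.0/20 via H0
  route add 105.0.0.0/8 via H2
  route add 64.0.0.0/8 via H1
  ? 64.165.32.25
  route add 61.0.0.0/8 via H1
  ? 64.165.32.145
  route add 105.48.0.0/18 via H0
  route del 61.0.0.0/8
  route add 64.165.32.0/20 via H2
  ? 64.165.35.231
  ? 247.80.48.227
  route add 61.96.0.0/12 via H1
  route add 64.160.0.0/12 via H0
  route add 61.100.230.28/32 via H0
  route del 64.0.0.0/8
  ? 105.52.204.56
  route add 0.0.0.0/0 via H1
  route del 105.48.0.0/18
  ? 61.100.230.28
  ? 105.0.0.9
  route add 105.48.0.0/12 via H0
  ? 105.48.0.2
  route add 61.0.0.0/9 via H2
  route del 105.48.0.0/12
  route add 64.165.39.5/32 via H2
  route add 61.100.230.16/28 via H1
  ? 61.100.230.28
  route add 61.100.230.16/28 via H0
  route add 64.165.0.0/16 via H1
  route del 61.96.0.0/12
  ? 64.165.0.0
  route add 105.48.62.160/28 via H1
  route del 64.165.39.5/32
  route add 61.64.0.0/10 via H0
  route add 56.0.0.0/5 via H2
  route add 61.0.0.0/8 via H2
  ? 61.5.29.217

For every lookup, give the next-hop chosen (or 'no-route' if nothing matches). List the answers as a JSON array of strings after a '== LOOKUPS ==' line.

Process each operation:
  add 64.165.32.0/20 -> H0 at depth 20
  add 105.0.0.0/8 -> H2 at depth 8
  add 64.0.0.0/8 -> H1 at depth 8
  Q 64.165.32.25: descend 01000000101001010010 ; hops seen [H1,H0] ; pick H0
  add 61.0.0.0/8 -> H1 at depth 8
  Q 64.165.32.145: descend 01000000101001010010 ; hops seen [H1,H0] ; pick H0
  add 105.48.0.0/18 -> H0 at depth 18
  - 61.0.0.0/8 clear@8
  add 64.165.32.0/20 -> H2 at depth 20
  Q 64.165.35.231: descend 01000000101001010010 ; hops seen [H1,H2] ; pick H2
  Q 247.80.48.227: descend ε ; hops seen [∅] ; pick no-route
  add 61.96.0.0/12 -> H1 at depth 12
  add 64.160.0.0/12 -> H0 at depth 12
  add 61.100.230.28/32 -> H0 at depth 32
  - 64.0.0.0/8 clear@8
  Q 105.52.204.56: descend 0110100100110 ; hops seen [H2] ; pick H2
  add 0.0.0.0/0 -> H1 at depth 0
  - 105.48.0.0/18 clear@18
  Q 61.100.230.28: descend 00111101011001001110011000011100 ; hops seen [H1,H1,H0] ; pick H0
  Q 105.0.0.9: descend 0110100100 ; hops seen [H1,H2] ; pick H2
  add 105.48.0.0/12 -> H0 at depth 12
  Q 105.48.0.2: descend 011010010011000000 ; hops seen [H1,H2,H0] ; pick H0
  add 61.0.0.0/9 -> H2 at depth 9
  - 105.48.0.0/12 clear@12
  add 64.165.39.5/32 -> H2 at depth 32
  add 61.100.230.16/28 -> H1 at depth 28
  Q 61.100.230.28: descend 00111101011001001110011000011100 ; hops seen [H1,H2,H1,H1,H0] ; pick H0
  add 61.100.230.16/28 -> H0 at depth 28
  add 64.165.0.0/16 -> H1 at depth 16
  - 61.96.0.0/12 clear@12
  Q 64.165.0.0: descend 010000001010010100 ; hops seen [H1,H0,H1] ; pick H1
  add 105.48.62.160/28 -> H1 at depth 28
  - 64.165.39.5/32 clear@32
  add 61.64.0.0/10 -> H0 at depth 10
  add 56.0.0.0/5 -> H2 at depth 5
  add 61.0.0.0/8 -> H2 at depth 8
  Q 61.5.29.217: descend 001111010 ; hops seen [H1,H2,H2,H2] ; pick H2

== LOOKUPS ==
["H0","H0","H2","no-route","H2","H0","H2","H0","H0","H1","H2"]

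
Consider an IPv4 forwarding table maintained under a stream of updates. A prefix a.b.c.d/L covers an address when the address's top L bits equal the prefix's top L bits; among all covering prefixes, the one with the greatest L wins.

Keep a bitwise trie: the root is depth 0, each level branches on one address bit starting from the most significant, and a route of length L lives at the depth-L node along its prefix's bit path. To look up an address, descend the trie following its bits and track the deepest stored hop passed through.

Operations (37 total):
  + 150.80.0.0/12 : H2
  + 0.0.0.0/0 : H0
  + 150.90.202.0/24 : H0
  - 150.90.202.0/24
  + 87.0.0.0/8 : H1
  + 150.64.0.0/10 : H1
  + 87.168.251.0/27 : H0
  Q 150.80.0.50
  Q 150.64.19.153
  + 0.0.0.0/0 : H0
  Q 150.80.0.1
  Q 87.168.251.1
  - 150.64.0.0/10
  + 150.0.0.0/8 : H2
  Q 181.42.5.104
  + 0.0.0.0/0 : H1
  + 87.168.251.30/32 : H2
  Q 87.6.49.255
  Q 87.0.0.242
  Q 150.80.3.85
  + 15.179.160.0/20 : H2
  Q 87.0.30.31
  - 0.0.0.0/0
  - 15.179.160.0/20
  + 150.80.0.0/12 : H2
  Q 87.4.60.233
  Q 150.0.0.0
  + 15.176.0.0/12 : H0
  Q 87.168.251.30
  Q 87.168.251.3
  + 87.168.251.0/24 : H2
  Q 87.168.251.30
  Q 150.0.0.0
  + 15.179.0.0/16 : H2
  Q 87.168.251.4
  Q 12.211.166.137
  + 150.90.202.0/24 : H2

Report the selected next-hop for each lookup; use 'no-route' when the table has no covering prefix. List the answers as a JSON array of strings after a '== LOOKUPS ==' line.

Apply in order:
  add 150.80.0.0/12 -> H2 at depth 12
  add 0.0.0.0/0 -> H0 at depth 0
  add 150.90.202.0/24 -> H0 at depth 24
  del 150.90.202.0/24 (clear depth 24)
  add 87.0.0.0/8 -> H1 at depth 8
  add 150.64.0.0/10 -> H1 at depth 10
  add 87.168.251.0/27 -> H0 at depth 27
  Q 150.80.0.50: descend 100101100101 ; hops seen [H0,H1,H2] ; pick H2
  Q 150.64.19.153: descend 10010110010 ; hops seen [H0,H1] ; pick H1
  add 0.0.0.0/0 -> H0 at depth 0
  Q 150.80.0.1: descend 100101100101 ; hops seen [H0,H1,H2] ; pick H2
  Q 87.168.251.1: descend 010101111010100011111011000 ; hops seen [H0,H1,H0] ; pick H0
  del 150.64.0.0/10 (clear depth 10)
  add 150.0.0.0/8 -> H2 at depth 8
  Q 181.42.5.104: descend 10 ; hops seen [H0] ; pick H0
  add 0.0.0.0/0 -> H1 at depth 0
  add 87.168.251.30/32 -> H2 at depth 32
  Q 87.6.49.255: descend 01010111 ; hops seen [H1,H1] ; pick H1
  Q 87.0.0.242: descend 01010111 ; hops seen [H1,H1] ; pick H1
  Q 150.80.3.85: descend 100101100101 ; hops seen [H1,H2,H2] ; pick H2
  add 15.179.160.0/20 -> H2 at depth 20
  Q 87.0.30.31: descend 01010111 ; hops seen [H1,H1] ; pick H1
  del 0.0.0.0/0 (clear depth 0)
  del 15.179.160.0/20 (clear depth 20)
  add 150.80.0.0/12 -> H2 at depth 12
  Q 87.4.60.233: descend 01010111 ; hops seen [H1] ; pick H1
  Q 150.0.0.0: descend 100101100 ; hops seen [H2] ; pick H2
  add 15.176.0.0/12 -> H0 at depth 12
  Q 87.168.251.30: descend 01010111101010001111101100011110 ; hops seen [H1,H0,H2] ; pick H2
  Q 87.168.251.3: descend 010101111010100011111011000 ; hops seen [H1,H0] ; pick H0
  add 87.168.251.0/24 -> H2 at depth 24
  Q 87.168.251.30: descend 01010111101010001111101100011110 ; hops seen [H1,H2,H0,H2] ; pick H2
  Q 150.0.0.0: descend 100101100 ; hops seen [H2] ; pick H2
  add 15.179.0.0/16 -> H2 at depth 16
  Q 87.168.251.4: descend 010101111010100011111011000 ; hops seen [H1,H2,H0] ; pick H0
  Q 12.211.166.137: descend 000011 ; hops seen [∅] ; pick no-route
  add 150.90.202.0/24 -> H2 at depth 24

== LOOKUPS ==
["H2","H1","H2","H0","H0","H1","H1","H2","H1","H1","H2","H2","H0","H2","H2","H0","no-route"]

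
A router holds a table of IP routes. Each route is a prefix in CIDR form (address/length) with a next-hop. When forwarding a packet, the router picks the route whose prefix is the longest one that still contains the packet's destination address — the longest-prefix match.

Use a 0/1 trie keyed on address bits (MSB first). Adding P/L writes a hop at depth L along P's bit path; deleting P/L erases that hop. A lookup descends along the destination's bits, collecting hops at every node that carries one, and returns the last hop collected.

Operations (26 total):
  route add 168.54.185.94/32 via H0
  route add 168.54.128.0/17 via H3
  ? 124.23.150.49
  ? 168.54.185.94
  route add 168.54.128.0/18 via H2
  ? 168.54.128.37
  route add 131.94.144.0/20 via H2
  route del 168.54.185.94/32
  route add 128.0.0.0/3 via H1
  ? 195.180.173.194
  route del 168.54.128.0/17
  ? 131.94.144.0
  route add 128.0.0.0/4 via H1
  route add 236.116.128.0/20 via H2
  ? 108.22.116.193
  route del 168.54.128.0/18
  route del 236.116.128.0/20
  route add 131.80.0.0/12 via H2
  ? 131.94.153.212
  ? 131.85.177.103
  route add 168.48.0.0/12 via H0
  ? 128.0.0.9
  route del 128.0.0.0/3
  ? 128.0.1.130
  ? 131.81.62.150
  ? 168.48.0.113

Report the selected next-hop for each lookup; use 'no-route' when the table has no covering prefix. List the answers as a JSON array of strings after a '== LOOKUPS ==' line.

Trace:
  add 168.54.185.94/32 -> H0 at depth 32
  add 168.54.128.0/17 -> H3 at depth 17
  lookup 124.23.150.49: bits ε walk d0:- -> no-route
  lookup 168.54.185.94: bits 10101000001101101011100101011110 walk d0:-→d1:-→d2:-→d3:-→d4:-→d5:-→d6:-→d7:-→d8:-→d9:-→d10:-→d11:-→d12:-→d13:-→d14:-→d15:-→d16:-→d17:H3→d18:-→d19:-→d20:-→d21:-→d22:-→d23:-→d24:-→d25:-→d26:-→d27:-→d28:-→d29:-→d30:-→d31:-→d32:H0 -> H0
  add 168.54.128.0/18 -> H2 at depth 18
  lookup 168.54.128.37: bits 101010000011011010 walk d0:-→d1:-→d2:-→d3:-→d4:-→d5:-→d6:-→d7:-→d8:-→d9:-→d10:-→d11:-→d12:-→d13:-→d14:-→d15:-→d16:-→d17:H3→d18:H2 -> H2
  add 131.94.144.0/20 -> H2 at depth 20
  del 168.54.185.94/32 (clear depth 32)
  add 128.0.0.0/3 -> H1 at depth 3
  lookup 195.180.173.194: bits 1 walk d0:-→d1:- -> no-route
  del 168.54.128.0/17 (clear depth 17)
  lookup 131.94.144.0: bits 10000011010111101001 walk d0:-→d1:-→d2:-→d3:H1→d4:-→d5:-→d6:-→d7:-→d8:-→d9:-→d10:-→d11:-→d12:-→d13:-→d14:-→d15:-→d16:-→d17:-→d18:-→d19:-→d20:H2 -> H2
  add 128.0.0.0/4 -> H1 at depth 4
  add 236.116.128.0/20 -> H2 at depth 20
  lookup 108.22.116.193: bits ε walk d0:- -> no-route
  del 168.54.128.0/18 (clear depth 18)
  del 236.116.128.0/20 (clear depth 20)
  add 131.80.0.0/12 -> H2 at depth 12
  lookup 131.94.153.212: bits 10000011010111101001 walk d0:-→d1:-→d2:-→d3:H1→d4:H1→d5:-→d6:-→d7:-→d8:-→d9:-→d10:-→d11:-→d12:H2→d13:-→d14:-→d15:-→d16:-→d17:-→d18:-→d19:-→d20:H2 -> H2
  lookup 131.85.177.103: bits 100000110101 walk d0:-→d1:-→d2:-→d3:H1→d4:H1→d5:-→d6:-→d7:-→d8:-→d9:-→d10:-→d11:-→d12:H2 -> H2
  add 168.48.0.0/12 -> H0 at depth 12
  lookup 128.0.0.9: bits 100000 walk d0:-→d1:-→d2:-→d3:H1→d4:H1→d5:-→d6:- -> H1
  del 128.0.0.0/3 (clear depth 3)
  lookup 128.0.1.130: bits 100000 walk d0:-→d1:-→d2:-→d3:-→d4:H1→d5:-→d6:- -> H1
  lookup 131.81.62.150: bits 100000110101 walk d0:-→d1:-→d2:-→d3:-→d4:H1→d5:-→d6:-→d7:-→d8:-→d9:-→d10:-→d11:-→d12:H2 -> H2
  lookup 168.48.0.113: bits 1010100000110 walk d0:-→d1:-→d2:-→d3:-→d4:-→d5:-→d6:-→d7:-→d8:-→d9:-→d10:-→d11:-→d12:H0→d13:- -> H0

== LOOKUPS ==
["no-route","H0","H2","no-route","H2","no-route","H2","H2","H1","H1","H2","H0"]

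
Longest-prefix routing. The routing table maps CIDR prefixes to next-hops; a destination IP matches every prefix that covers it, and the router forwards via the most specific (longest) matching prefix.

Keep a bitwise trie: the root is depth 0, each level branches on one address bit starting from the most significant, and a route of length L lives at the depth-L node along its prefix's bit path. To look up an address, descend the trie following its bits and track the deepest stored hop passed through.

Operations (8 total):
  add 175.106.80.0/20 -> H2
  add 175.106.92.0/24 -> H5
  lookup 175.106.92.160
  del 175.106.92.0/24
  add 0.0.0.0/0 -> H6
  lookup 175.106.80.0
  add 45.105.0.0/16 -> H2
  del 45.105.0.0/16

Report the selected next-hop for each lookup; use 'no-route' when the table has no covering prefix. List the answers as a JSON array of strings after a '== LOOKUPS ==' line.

Process each operation:
  add 175.106.80.0/20 -> H2 at depth 20
  add 175.106.92.0/24 -> H5 at depth 24
  Q 175.106.92.160: descend 101011110110101001011100 ; hops seen [H2,H5] ; pick H5
  - 175.106.92.0/24 clear@24
  add 0.0.0.0/0 -> H6 at depth 0
  Q 175.106.80.0: descend 10101111011010100101 ; hops seen [H6,H2] ; pick H2
  add 45.105.0.0/16 -> H2 at depth 16
  - 45.105.0.0/16 clear@16

== LOOKUPS ==
["H5","H2"]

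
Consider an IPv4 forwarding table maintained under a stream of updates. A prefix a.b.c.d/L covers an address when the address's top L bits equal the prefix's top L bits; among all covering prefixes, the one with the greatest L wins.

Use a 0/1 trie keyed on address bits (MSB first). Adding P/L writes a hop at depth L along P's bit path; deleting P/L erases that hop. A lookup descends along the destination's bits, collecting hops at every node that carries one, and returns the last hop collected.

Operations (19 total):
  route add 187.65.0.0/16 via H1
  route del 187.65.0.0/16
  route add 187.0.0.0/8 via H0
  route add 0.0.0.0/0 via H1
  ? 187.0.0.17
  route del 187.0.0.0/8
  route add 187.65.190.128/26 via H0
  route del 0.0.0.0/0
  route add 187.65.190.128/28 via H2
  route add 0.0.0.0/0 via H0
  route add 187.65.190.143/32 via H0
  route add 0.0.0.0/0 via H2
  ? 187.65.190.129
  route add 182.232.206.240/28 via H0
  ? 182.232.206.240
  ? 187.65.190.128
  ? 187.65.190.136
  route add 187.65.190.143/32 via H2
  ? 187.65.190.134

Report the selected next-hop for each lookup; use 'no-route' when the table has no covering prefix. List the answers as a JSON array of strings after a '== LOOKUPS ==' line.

Process each operation:
  add 187.65.0.0/16 -> H1 at depth 16
  del 187.65.0.0/16 (clear depth 16)
  add 187.0.0.0/8 -> H0 at depth 8
  add 0.0.0.0/0 -> H1 at depth 0
  ? 187.0.0.17  path d0:H1→d1:-→d2:-→d3:-→d4:-→d5:-→d6:-→d7:-→d8:H0→d9:-  best=H0
  del 187.0.0.0/8 (clear depth 8)
  add 187.65.190.128/26 -> H0 at depth 26
  del 0.0.0.0/0 (clear depth 0)
  add 187.65.190.128/28 -> H2 at depth 28
  add 0.0.0.0/0 -> H0 at depth 0
  add 187.65.190.143/32 -> H0 at depth 32
  add 0.0.0.0/0 -> H2 at depth 0
  ? 187.65.190.129  path d0:H2→d1:-→d2:-→d3:-→d4:-→d5:-→d6:-→d7:-→d8:-→d9:-→d10:-→d11:-→d12:-→d13:-→d14:-→d15:-→d16:-→d17:-→d18:-→d19:-→d20:-→d21:-→d22:-→d23:-→d24:-→d25:-→d26:H0→d27:-→d28:H2  best=H2
  add 182.232.206.240/28 -> H0 at depth 28
  ? 182.232.206.240  path d0:H2→d1:-→d2:-→d3:-→d4:-→d5:-→d6:-→d7:-→d8:-→d9:-→d10:-→d11:-→d12:-→d13:-→d14:-→d15:-→d16:-→d17:-→d18:-→d19:-→d20:-→d21:-→d22:-→d23:-→d24:-→d25:-→d26:-→d27:-→d28:H0  best=H0
  ? 187.65.190.128  path d0:H2→d1:-→d2:-→d3:-→d4:-→d5:-→d6:-→d7:-→d8:-→d9:-→d10:-→d11:-→d12:-→d13:-→d14:-→d15:-→d16:-→d17:-→d18:-→d19:-→d20:-→d21:-→d22:-→d23:-→d24:-→d25:-→d26:H0→d27:-→d28:H2  best=H2
  ? 187.65.190.136  path d0:H2→d1:-→d2:-→d3:-→d4:-→d5:-→d6:-→d7:-→d8:-→d9:-→d10:-→d11:-→d12:-→d13:-→d14:-→d15:-→d16:-→d17:-→d18:-→d19:-→d20:-→d21:-→d22:-→d23:-→d24:-→d25:-→d26:H0→d27:-→d28:H2→d29:-  best=H2
  add 187.65.190.143/32 -> H2 at depth 32
  ? 187.65.190.134  path d0:H2→d1:-→d2:-→d3:-→d4:-→d5:-→d6:-→d7:-→d8:-→d9:-→d10:-→d11:-→d12:-→d13:-→d14:-→d15:-→d16:-→d17:-→d18:-→d19:-→d20:-→d21:-→d22:-→d23:-→d24:-→d25:-→d26:H0→d27:-→d28:H2  best=H2

== LOOKUPS ==
["H0","H2","H0","H2","H2","H2"]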